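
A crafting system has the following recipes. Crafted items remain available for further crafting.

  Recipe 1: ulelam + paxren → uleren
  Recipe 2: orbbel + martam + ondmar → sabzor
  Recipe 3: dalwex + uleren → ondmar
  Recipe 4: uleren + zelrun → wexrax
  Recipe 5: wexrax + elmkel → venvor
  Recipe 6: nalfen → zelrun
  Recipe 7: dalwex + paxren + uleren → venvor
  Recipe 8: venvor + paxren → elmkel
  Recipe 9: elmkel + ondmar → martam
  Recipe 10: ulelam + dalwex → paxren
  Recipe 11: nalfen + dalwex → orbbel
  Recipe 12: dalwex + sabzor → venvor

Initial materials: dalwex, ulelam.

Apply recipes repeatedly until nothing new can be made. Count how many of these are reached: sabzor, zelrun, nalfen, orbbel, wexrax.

sabzor would need orbbel, martam, and ondmar (Recipe 2), but orbbel is never obtained.
zelrun would need nalfen (Recipe 6), but nalfen is never obtained.
No rule produces nalfen, and it is not given.
orbbel would need nalfen and dalwex (Recipe 11), but nalfen is never obtained.
wexrax would need uleren and zelrun (Recipe 4), but zelrun is never obtained.
None of the 5 are reached.

0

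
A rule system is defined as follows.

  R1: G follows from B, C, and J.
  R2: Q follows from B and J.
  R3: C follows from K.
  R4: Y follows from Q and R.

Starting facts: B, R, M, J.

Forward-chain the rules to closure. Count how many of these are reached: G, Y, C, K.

B and J hold, so Q follows (R2).
From Q and R, R4 gives Y.
G would need B, C, and J (R1), but C is never established.
Y: reached.
C would need K (R3), but K is never established.
No rule produces K, and it is not given.
Reached: Y — 1 of the 4.

1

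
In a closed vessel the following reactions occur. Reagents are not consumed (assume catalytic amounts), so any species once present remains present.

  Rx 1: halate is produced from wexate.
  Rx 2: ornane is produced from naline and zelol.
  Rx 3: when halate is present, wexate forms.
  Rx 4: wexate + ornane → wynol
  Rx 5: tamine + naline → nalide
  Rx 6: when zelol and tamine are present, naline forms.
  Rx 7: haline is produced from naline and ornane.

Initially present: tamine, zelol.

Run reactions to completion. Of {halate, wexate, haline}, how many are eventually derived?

zelol and tamine present → naline forms (Rx 6).
naline and zelol present → ornane forms (Rx 2).
naline and ornane present → haline forms (Rx 7).
halate would need wexate (Rx 1), but wexate never forms.
wexate would need halate (Rx 3), but halate never forms.
haline: reached.
Reached: haline — 1 of the 3.

1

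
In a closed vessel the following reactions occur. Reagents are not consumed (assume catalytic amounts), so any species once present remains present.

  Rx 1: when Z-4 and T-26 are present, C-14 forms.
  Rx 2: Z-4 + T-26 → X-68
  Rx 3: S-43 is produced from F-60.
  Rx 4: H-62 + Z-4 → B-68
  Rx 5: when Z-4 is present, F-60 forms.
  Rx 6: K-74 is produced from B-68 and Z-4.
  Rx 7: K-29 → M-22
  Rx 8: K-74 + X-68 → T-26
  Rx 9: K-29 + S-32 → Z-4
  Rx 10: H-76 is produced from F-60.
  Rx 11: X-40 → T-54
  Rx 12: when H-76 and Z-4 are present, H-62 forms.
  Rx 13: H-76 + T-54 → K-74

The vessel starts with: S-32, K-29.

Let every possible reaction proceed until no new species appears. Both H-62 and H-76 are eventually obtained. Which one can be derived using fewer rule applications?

H-76: K-29 and S-32 present → Z-4 forms (Rx 9). Z-4 present → F-60 forms (Rx 5). F-60 present → H-76 forms (Rx 10). [3 rule applications]
H-62: K-29 and S-32 present → Z-4 forms (Rx 9). Z-4 present → F-60 forms (Rx 5). F-60 present → H-76 forms (Rx 10). H-76 and Z-4 present → H-62 forms (Rx 12). [4 rule applications]
H-76 needs fewer.

H-76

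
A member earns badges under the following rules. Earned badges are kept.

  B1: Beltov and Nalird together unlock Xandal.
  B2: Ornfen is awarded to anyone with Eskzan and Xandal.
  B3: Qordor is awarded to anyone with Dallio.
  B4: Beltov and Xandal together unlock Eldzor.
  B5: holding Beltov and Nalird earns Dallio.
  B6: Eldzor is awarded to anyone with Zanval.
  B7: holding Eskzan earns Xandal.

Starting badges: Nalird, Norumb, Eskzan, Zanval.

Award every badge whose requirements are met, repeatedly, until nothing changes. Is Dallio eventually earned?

Dallio would need Beltov and Nalird (B5), but Beltov is never earned.

No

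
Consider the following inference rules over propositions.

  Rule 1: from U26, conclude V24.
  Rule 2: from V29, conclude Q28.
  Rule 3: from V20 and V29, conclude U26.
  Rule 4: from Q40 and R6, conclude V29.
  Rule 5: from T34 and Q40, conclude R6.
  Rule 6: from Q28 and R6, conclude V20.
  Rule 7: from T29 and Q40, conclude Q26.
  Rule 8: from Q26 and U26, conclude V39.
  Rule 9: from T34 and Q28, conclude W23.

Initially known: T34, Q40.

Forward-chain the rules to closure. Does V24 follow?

Yes

T34 and Q40 hold, so R6 follows (Rule 5).
Q40 and R6 hold, so V29 follows (Rule 4).
From V29, Rule 2 gives Q28.
From Q28 and R6, Rule 6 gives V20.
From V20 and V29, Rule 3 gives U26.
U26 holds, so V24 follows (Rule 1).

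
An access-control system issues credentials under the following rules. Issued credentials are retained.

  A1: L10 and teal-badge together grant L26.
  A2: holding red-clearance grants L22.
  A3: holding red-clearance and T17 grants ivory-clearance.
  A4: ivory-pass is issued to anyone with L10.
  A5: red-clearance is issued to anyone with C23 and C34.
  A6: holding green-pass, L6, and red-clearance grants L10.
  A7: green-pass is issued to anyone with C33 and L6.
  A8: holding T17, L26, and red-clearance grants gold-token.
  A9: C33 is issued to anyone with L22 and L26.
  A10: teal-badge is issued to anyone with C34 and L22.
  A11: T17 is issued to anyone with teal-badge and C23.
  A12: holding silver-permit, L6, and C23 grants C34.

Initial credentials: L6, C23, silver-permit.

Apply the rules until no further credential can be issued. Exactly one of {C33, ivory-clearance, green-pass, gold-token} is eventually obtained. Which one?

ivory-clearance

Holding silver-permit, L6, and C23 grants C34 (A12).
Holding C23 and C34 grants red-clearance (A5).
Holding red-clearance grants L22 (A2).
Holding C34 and L22 grants teal-badge (A10).
Holding teal-badge and C23 grants T17 (A11).
Holding red-clearance and T17 grants ivory-clearance (A3).
C33 would need L22 and L26 (A9), but L26 is never granted. green-pass would need C33 and L6 (A7), but C33 is never granted. gold-token would need T17, L26, and red-clearance (A8), but L26 is never granted.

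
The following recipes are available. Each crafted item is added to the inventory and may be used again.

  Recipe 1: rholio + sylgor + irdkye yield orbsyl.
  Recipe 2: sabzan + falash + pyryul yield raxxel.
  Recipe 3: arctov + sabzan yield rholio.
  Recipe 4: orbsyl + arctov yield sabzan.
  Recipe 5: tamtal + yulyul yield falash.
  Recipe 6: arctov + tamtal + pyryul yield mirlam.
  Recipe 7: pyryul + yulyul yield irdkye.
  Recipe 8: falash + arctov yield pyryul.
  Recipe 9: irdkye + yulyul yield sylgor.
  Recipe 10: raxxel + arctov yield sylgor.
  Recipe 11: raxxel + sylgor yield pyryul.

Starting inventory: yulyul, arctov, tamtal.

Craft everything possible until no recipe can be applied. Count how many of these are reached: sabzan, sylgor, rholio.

1

tamtal + yulyul → falash (Recipe 5).
Using Recipe 8, falash and arctov make pyryul.
Using Recipe 7, pyryul and yulyul make irdkye.
Using Recipe 9, irdkye and yulyul make sylgor.
sabzan would need orbsyl and arctov (Recipe 4), but orbsyl is never obtained.
sylgor: reached.
rholio would need arctov and sabzan (Recipe 3), but sabzan is never obtained.
Reached: sylgor — 1 of the 3.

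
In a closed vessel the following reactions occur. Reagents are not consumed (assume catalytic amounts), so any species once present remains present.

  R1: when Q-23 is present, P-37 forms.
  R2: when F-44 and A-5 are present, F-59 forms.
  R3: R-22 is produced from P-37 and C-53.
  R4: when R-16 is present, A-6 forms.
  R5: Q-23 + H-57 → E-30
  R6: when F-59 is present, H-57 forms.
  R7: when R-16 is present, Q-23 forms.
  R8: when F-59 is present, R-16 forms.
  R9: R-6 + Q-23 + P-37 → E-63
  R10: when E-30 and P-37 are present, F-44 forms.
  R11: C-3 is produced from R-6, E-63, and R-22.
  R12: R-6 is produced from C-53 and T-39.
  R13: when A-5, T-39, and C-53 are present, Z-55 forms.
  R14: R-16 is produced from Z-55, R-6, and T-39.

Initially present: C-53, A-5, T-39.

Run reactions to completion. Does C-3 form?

A-5, T-39, and C-53 present → Z-55 forms (R13).
C-53 and T-39 present → R-6 forms (R12).
Z-55, R-6, and T-39 present → R-16 forms (R14).
R-16 present → Q-23 forms (R7).
Q-23 present → P-37 forms (R1).
P-37 and C-53 present → R-22 forms (R3).
R-6, Q-23, and P-37 present → E-63 forms (R9).
R-6, E-63, and R-22 present → C-3 forms (R11).

Yes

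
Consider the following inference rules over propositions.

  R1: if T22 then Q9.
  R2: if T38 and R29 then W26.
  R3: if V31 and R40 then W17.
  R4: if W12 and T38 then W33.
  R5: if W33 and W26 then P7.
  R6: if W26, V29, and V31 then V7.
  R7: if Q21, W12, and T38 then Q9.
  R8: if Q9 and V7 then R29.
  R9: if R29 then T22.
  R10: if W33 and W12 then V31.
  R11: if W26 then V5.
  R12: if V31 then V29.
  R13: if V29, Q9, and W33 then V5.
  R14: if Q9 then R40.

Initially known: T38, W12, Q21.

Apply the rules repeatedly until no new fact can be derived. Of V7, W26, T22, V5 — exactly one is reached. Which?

V5

Q21, W12, and T38 hold, so Q9 follows (R7).
W12 and T38 hold, so W33 follows (R4).
W33 and W12 hold, so V31 follows (R10).
From V31, R12 gives V29.
From V29, Q9, and W33, R13 gives V5.
W26 would need T38 and R29 (R2), but R29 is never established. T22 would need R29 (R9), but R29 is never established. V7 would need W26, V29, and V31 (R6), but W26 is never established.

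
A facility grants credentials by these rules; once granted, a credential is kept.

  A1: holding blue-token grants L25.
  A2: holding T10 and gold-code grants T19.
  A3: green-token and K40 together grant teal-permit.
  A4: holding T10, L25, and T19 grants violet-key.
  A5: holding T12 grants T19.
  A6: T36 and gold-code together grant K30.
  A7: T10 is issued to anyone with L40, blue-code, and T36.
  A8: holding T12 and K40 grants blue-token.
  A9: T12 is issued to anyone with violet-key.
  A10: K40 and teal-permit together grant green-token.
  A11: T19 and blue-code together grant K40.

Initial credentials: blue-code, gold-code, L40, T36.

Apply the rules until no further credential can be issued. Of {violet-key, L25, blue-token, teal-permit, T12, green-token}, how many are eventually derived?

violet-key would need T10, L25, and T19 (A4), but L25 is never granted.
L25 would need blue-token (A1), but blue-token is never granted.
blue-token would need T12 and K40 (A8), but T12 is never granted.
teal-permit would need green-token and K40 (A3), but green-token is never granted.
T12 would need violet-key (A9), but violet-key is never granted.
green-token would need K40 and teal-permit (A10), but teal-permit is never granted.
None of the 6 are reached.

0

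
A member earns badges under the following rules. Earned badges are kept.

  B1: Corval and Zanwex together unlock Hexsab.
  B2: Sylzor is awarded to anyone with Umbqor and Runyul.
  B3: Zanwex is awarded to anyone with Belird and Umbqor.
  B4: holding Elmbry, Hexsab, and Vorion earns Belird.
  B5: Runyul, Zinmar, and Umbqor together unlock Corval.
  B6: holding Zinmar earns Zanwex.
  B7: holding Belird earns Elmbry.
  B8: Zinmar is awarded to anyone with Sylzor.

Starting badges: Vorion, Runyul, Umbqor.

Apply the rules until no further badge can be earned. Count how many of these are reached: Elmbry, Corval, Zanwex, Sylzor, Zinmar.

4

With Umbqor and Runyul, Sylzor is earned (B2).
With Sylzor, Zinmar is earned (B8).
With Zinmar, Zanwex is earned (B6).
With Runyul, Zinmar, and Umbqor, Corval is earned (B5).
Elmbry would need Belird (B7), but Belird is never earned.
Corval: reached.
Zanwex: reached.
Sylzor: reached.
Zinmar: reached.
Reached: Corval, Zanwex, Sylzor, and Zinmar — 4 of the 5.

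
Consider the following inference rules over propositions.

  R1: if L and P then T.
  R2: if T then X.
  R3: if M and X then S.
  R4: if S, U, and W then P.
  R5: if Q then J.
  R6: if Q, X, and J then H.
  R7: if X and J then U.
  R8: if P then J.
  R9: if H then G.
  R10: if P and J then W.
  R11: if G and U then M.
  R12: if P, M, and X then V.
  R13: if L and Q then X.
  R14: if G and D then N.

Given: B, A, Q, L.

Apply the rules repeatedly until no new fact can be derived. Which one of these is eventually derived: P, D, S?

From L and Q, R13 gives X.
From Q, R5 gives J.
From Q, X, and J, R6 gives H.
X and J hold, so U follows (R7).
From H, R9 gives G.
From G and U, R11 gives M.
M and X hold, so S follows (R3).
No rule produces D, and it is not given. P would need S, U, and W (R4), but W is never established.

S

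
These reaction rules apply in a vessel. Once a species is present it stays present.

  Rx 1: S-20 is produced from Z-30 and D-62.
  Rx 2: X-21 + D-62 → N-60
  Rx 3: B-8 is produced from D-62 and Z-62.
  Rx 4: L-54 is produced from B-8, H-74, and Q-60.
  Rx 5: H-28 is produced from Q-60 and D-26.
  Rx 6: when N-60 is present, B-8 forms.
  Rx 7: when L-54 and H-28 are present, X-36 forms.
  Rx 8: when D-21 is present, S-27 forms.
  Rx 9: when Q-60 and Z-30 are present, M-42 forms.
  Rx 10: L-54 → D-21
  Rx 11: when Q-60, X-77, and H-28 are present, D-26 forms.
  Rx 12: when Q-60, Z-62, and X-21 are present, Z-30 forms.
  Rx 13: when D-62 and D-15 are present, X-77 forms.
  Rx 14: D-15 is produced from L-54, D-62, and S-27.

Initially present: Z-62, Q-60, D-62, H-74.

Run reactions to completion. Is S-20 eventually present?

S-20 would need Z-30 and D-62 (Rx 1), but Z-30 never forms.

No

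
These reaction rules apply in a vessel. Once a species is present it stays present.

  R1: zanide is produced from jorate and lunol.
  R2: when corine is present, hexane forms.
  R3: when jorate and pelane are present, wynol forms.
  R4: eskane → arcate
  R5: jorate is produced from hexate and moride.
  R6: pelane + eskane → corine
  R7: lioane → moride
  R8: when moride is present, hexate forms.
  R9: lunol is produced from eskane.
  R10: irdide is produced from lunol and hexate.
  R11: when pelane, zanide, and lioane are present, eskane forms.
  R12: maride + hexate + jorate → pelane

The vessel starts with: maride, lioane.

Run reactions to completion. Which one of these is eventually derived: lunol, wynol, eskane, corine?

wynol

lioane present → moride forms (R7).
moride present → hexate forms (R8).
hexate and moride present → jorate forms (R5).
maride, hexate, and jorate present → pelane forms (R12).
jorate and pelane present → wynol forms (R3).
corine would need pelane and eskane (R6), but eskane never forms. eskane would need pelane, zanide, and lioane (R11), but zanide never forms. lunol would need eskane (R9), but eskane never forms.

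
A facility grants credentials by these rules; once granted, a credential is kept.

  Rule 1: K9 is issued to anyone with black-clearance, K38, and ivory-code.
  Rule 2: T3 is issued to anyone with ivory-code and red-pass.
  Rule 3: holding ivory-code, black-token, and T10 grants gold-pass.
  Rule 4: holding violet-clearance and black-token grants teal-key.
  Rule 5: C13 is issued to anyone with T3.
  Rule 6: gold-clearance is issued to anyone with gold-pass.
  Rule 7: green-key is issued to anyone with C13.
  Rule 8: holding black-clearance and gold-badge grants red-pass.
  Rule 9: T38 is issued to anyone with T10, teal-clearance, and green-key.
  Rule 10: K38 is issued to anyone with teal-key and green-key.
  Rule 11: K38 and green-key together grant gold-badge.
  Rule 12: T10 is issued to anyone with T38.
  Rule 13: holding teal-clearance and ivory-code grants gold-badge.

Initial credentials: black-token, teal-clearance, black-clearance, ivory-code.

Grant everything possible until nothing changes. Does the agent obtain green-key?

Holding teal-clearance and ivory-code grants gold-badge (Rule 13).
Holding black-clearance and gold-badge grants red-pass (Rule 8).
Holding ivory-code and red-pass grants T3 (Rule 2).
Holding T3 grants C13 (Rule 5).
Holding C13 grants green-key (Rule 7).

Yes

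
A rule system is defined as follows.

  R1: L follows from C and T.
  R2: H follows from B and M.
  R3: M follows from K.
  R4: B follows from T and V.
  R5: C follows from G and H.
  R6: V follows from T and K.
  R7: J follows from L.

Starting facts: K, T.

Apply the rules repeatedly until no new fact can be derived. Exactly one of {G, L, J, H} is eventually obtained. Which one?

T and K hold, so V follows (R6).
From K, R3 gives M.
T and V hold, so B follows (R4).
From B and M, R2 gives H.
J would need L (R7), but L is never established. L would need C and T (R1), but C is never established. No rule produces G, and it is not given.

H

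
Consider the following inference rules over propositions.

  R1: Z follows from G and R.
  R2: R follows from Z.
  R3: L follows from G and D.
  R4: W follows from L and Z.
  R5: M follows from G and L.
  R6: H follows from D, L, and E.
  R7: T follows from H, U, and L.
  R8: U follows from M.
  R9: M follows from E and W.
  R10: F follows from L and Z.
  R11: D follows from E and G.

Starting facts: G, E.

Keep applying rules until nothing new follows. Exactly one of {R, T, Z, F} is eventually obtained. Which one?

T

E and G hold, so D follows (R11).
G and D hold, so L follows (R3).
G and L hold, so M follows (R5).
D, L, and E hold, so H follows (R6).
M holds, so U follows (R8).
H, U, and L hold, so T follows (R7).
Z would need G and R (R1), but R is never established. R would need Z (R2), but Z is never established. F would need L and Z (R10), but Z is never established.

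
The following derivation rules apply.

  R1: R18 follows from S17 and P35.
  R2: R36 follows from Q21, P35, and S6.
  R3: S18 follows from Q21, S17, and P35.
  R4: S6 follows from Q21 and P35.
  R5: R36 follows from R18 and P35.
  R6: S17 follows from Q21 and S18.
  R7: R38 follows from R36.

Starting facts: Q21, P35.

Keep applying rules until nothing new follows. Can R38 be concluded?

Q21 and P35 hold, so S6 follows (R4).
Q21, P35, and S6 hold, so R36 follows (R2).
From R36, R7 gives R38.

Yes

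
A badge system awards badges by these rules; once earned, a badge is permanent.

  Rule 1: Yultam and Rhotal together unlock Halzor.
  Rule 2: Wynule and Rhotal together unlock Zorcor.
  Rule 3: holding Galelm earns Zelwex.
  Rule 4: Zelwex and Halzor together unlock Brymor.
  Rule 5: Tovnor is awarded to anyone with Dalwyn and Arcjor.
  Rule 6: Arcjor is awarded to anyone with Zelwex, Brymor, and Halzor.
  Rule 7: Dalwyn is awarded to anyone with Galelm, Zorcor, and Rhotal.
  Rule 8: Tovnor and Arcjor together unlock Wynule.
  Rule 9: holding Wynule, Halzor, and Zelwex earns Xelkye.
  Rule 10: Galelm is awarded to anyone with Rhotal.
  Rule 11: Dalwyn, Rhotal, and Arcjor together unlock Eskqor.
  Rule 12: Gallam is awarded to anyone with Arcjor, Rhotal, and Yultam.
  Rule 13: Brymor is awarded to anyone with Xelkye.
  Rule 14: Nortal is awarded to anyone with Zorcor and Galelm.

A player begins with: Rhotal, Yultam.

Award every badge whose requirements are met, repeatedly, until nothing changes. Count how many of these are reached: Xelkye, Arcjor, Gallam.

With Yultam and Rhotal, Halzor is earned (Rule 1).
With Rhotal, Galelm is earned (Rule 10).
With Galelm, Zelwex is earned (Rule 3).
With Zelwex and Halzor, Brymor is earned (Rule 4).
With Zelwex, Brymor, and Halzor, Arcjor is earned (Rule 6).
With Arcjor, Rhotal, and Yultam, Gallam is earned (Rule 12).
Xelkye would need Wynule, Halzor, and Zelwex (Rule 9), but Wynule is never earned.
Arcjor: reached.
Gallam: reached.
Reached: Arcjor and Gallam — 2 of the 3.

2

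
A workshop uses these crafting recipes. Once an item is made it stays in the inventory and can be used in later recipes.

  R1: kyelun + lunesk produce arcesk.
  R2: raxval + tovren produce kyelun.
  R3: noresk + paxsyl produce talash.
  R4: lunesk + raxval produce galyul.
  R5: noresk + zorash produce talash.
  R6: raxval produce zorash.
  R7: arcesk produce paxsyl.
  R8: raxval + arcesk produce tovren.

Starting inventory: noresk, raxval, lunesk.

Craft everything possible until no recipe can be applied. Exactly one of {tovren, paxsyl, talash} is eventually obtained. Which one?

talash

raxval → zorash (R6).
noresk + zorash → talash (R5).
tovren would need raxval and arcesk (R8), but arcesk is never obtained. paxsyl would need arcesk (R7), but arcesk is never obtained.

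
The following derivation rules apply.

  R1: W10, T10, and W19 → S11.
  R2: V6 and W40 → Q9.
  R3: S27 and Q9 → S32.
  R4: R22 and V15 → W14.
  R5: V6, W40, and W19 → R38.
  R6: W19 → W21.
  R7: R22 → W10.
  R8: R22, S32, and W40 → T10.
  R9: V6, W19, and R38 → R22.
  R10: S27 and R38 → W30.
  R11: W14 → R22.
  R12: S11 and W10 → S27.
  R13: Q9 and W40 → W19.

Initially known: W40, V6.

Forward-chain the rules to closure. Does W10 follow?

V6 and W40 hold, so Q9 follows (R2).
Q9 and W40 hold, so W19 follows (R13).
From V6, W40, and W19, R5 gives R38.
From V6, W19, and R38, R9 gives R22.
From R22, R7 gives W10.

Yes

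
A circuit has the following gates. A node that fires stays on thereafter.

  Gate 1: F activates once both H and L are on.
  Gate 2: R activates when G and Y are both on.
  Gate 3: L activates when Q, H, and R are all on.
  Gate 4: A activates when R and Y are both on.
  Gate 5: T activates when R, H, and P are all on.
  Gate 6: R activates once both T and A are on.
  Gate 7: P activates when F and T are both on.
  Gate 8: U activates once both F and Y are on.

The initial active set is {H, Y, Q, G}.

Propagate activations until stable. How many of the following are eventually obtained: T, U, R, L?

3

Gate 2: G and Y on → R on.
Q, H, and R are on, so L activates (Gate 3).
H and L are on, so F activates (Gate 1).
Gate 8: F and Y on → U on.
T would need R, H, and P (Gate 5), but P never turns on.
U: reached.
R: reached.
L: reached.
Reached: U, R, and L — 3 of the 4.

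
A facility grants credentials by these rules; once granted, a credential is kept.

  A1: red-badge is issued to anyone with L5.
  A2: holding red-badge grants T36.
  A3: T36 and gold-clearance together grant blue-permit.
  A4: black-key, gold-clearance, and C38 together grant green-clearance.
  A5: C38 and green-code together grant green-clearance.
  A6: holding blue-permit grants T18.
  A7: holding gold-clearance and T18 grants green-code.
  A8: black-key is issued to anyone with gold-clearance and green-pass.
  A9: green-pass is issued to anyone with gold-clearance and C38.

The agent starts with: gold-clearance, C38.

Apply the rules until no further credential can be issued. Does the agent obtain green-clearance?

Yes

Holding gold-clearance and C38 grants green-pass (A9).
Holding gold-clearance and green-pass grants black-key (A8).
Holding black-key, gold-clearance, and C38 grants green-clearance (A4).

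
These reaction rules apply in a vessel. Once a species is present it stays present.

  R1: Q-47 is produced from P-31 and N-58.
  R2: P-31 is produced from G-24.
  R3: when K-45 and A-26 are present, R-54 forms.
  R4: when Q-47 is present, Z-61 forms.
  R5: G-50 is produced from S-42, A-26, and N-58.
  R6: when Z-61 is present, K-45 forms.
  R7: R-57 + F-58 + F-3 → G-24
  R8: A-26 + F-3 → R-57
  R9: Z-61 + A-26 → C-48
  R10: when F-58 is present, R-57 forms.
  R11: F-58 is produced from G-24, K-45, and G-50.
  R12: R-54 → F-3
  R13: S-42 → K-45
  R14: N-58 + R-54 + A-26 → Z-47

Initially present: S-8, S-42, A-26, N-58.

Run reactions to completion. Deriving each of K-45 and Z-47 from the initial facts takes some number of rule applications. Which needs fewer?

K-45: S-42 present → K-45 forms (R13). [1 rule application]
Z-47: S-42 present → K-45 forms (R13). K-45 and A-26 present → R-54 forms (R3). N-58, R-54, and A-26 present → Z-47 forms (R14). [3 rule applications]
K-45 needs fewer.

K-45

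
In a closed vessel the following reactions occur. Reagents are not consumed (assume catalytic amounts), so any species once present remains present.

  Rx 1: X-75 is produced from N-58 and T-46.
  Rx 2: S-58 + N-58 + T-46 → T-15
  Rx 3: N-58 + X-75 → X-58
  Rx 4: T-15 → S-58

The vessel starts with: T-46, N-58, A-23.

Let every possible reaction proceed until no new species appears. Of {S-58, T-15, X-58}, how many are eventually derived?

N-58 and T-46 present → X-75 forms (Rx 1).
N-58 and X-75 present → X-58 forms (Rx 3).
S-58 would need T-15 (Rx 4), but T-15 never forms.
T-15 would need S-58, N-58, and T-46 (Rx 2), but S-58 never forms.
X-58: reached.
Reached: X-58 — 1 of the 3.

1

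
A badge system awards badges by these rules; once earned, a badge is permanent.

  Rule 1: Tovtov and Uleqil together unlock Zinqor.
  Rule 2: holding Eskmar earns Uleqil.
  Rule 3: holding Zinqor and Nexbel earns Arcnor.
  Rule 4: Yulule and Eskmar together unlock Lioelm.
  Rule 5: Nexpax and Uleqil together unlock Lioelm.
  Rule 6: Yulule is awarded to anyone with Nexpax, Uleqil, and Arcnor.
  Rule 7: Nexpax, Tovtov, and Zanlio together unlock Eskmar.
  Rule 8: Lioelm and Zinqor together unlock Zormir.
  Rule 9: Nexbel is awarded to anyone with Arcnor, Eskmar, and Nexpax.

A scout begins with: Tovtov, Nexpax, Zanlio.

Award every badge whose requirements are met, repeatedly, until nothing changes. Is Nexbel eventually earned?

Nexbel would need Arcnor, Eskmar, and Nexpax (Rule 9), but Arcnor is never earned.

No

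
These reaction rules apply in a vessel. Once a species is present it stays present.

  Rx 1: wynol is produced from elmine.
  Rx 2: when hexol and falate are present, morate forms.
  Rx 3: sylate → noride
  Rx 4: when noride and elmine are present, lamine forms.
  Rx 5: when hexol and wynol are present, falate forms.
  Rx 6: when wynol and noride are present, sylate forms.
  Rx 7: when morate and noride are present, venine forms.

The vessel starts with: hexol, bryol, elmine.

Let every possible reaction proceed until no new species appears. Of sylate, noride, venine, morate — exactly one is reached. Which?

morate

elmine present → wynol forms (Rx 1).
hexol and wynol present → falate forms (Rx 5).
hexol and falate present → morate forms (Rx 2).
venine would need morate and noride (Rx 7), but noride never forms. noride would need sylate (Rx 3), but sylate never forms. sylate would need wynol and noride (Rx 6), but noride never forms.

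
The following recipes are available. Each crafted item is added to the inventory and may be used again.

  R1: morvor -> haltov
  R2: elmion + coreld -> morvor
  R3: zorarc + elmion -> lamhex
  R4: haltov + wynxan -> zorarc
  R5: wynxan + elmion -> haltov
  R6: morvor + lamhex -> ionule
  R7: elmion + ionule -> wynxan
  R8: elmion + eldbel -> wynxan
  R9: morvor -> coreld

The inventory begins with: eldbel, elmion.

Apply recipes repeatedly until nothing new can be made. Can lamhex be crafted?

Yes

elmion + eldbel -> wynxan (R8).
wynxan + elmion -> haltov (R5).
haltov + wynxan -> zorarc (R4).
Using R3, zorarc and elmion make lamhex.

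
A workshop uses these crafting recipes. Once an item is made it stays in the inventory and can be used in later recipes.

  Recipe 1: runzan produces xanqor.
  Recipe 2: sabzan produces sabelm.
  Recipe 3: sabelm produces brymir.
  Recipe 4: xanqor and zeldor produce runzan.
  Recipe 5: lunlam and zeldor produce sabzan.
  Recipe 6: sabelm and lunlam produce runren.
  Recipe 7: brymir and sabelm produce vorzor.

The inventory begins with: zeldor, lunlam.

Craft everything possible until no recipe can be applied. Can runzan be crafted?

runzan would need xanqor and zeldor (Recipe 4), but xanqor is never obtained.

No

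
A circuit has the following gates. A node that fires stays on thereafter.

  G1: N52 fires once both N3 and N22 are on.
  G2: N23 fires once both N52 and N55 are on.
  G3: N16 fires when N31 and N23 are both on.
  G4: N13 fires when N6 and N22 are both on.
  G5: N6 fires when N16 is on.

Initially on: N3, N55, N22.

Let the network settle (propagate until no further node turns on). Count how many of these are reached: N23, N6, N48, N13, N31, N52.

2

N3 and N22 are on, so N52 fires (G1).
N52 and N55 are on, so N23 fires (G2).
N23: reached.
N6 would need N16 (G5), but N16 never turns on.
No rule produces N48, and it is not given.
N13 would need N6 and N22 (G4), but N6 never turns on.
No rule produces N31, and it is not given.
N52: reached.
Reached: N23 and N52 — 2 of the 6.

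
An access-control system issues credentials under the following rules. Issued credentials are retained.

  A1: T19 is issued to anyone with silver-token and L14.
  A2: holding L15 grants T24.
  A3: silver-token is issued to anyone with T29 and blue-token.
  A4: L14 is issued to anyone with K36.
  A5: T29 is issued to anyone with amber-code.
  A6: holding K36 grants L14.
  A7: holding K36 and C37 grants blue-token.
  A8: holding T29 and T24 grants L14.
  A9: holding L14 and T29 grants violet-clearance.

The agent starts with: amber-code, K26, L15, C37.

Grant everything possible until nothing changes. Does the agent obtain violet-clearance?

Yes

Holding L15 grants T24 (A2).
Holding amber-code grants T29 (A5).
Holding T29 and T24 grants L14 (A8).
Holding L14 and T29 grants violet-clearance (A9).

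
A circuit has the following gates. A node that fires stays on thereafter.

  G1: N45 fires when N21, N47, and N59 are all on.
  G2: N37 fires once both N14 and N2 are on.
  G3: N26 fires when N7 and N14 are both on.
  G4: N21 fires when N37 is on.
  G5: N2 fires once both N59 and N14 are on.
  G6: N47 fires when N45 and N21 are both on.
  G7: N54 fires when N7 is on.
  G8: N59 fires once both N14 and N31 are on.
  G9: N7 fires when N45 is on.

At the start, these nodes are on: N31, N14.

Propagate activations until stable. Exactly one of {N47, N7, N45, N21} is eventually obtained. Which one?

N21

G8: N14 and N31 on → N59 on.
G5: N59 and N14 on → N2 on.
G2: N14 and N2 on → N37 on.
N37 is on, so N21 fires (G4).
N45 would need N21, N47, and N59 (G1), but N47 never turns on. N7 would need N45 (G9), but N45 never turns on. N47 would need N45 and N21 (G6), but N45 never turns on.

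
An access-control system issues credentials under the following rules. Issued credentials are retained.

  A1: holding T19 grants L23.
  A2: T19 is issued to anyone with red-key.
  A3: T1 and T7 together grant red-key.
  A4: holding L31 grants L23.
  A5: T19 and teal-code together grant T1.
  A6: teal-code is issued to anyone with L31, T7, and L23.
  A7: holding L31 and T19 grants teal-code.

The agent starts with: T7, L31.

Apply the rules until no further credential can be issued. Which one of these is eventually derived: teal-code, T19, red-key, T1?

Holding L31 grants L23 (A4).
Holding L31, T7, and L23 grants teal-code (A6).
T1 would need T19 and teal-code (A5), but T19 is never granted. red-key would need T1 and T7 (A3), but T1 is never granted. T19 would need red-key (A2), but red-key is never granted.

teal-code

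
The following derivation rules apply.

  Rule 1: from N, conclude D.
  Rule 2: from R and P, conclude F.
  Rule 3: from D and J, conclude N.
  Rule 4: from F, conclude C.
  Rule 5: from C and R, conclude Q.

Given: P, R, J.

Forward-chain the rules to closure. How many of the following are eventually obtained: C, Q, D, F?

3

From R and P, Rule 2 gives F.
F holds, so C follows (Rule 4).
From C and R, Rule 5 gives Q.
C: reached.
Q: reached.
D would need N (Rule 1), but N is never established.
F: reached.
Reached: C, Q, and F — 3 of the 4.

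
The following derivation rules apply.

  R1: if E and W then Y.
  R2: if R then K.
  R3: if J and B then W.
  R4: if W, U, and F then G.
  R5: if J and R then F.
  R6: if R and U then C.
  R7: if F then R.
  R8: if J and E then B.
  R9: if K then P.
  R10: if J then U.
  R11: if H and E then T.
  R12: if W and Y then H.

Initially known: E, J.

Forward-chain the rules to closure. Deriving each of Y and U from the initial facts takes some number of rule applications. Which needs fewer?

U

U: J holds, so U follows (R10). [1 rule application]
Y: J and E hold, so B follows (R8). J and B hold, so W follows (R3). From E and W, R1 gives Y. [3 rule applications]
U needs fewer.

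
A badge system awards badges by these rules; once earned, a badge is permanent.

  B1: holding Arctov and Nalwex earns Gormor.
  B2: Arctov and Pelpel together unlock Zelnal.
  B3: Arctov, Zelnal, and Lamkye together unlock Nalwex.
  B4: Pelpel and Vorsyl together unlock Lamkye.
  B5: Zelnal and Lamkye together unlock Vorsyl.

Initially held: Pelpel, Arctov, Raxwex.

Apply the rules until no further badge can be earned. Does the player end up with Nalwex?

Nalwex would need Arctov, Zelnal, and Lamkye (B3), but Lamkye is never earned.

No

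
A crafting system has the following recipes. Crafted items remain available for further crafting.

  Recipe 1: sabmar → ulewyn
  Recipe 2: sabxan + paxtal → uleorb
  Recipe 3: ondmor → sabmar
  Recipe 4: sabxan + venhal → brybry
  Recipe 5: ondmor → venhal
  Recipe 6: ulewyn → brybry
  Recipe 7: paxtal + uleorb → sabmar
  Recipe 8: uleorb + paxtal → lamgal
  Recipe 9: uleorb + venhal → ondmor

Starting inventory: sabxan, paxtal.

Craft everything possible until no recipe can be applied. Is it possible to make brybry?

Yes

sabxan + paxtal → uleorb (Recipe 2).
Using Recipe 7, paxtal and uleorb make sabmar.
sabmar → ulewyn (Recipe 1).
ulewyn → brybry (Recipe 6).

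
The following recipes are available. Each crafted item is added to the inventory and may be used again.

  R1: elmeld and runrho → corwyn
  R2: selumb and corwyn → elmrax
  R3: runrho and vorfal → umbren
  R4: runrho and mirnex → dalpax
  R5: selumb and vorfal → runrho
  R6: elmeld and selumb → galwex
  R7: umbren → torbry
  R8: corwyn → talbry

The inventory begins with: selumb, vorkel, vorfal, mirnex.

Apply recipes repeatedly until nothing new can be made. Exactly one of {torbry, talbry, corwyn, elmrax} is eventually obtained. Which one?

Using R5, selumb and vorfal make runrho.
runrho and vorfal → umbren (R3).
umbren → torbry (R7).
corwyn would need elmeld and runrho (R1), but elmeld is never obtained. talbry would need corwyn (R8), but corwyn is never obtained. elmrax would need selumb and corwyn (R2), but corwyn is never obtained.

torbry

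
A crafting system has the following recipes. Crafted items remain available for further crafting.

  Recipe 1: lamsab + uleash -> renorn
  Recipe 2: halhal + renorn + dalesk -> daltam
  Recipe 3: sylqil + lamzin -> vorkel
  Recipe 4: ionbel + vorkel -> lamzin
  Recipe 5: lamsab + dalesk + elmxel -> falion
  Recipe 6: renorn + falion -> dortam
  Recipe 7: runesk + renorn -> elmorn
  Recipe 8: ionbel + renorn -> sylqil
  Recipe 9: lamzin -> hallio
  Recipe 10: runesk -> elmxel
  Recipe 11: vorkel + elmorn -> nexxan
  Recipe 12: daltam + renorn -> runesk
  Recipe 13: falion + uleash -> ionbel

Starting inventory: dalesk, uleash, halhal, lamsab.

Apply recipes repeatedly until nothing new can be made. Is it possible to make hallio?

hallio would need lamzin (Recipe 9), but lamzin is never obtained.

No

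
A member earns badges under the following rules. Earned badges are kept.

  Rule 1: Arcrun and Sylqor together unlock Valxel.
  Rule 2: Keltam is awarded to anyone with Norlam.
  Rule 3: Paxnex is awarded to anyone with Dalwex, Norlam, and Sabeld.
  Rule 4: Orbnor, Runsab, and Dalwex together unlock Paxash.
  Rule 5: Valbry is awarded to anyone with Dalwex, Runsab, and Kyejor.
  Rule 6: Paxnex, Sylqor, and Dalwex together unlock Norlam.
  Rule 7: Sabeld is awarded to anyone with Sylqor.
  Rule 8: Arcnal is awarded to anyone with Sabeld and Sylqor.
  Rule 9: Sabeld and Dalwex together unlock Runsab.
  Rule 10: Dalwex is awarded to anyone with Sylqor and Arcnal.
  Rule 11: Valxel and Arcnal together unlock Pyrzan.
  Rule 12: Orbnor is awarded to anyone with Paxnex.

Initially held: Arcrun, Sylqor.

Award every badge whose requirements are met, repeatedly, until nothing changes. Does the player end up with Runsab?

With Sylqor, Sabeld is earned (Rule 7).
With Sabeld and Sylqor, Arcnal is earned (Rule 8).
With Sylqor and Arcnal, Dalwex is earned (Rule 10).
With Sabeld and Dalwex, Runsab is earned (Rule 9).

Yes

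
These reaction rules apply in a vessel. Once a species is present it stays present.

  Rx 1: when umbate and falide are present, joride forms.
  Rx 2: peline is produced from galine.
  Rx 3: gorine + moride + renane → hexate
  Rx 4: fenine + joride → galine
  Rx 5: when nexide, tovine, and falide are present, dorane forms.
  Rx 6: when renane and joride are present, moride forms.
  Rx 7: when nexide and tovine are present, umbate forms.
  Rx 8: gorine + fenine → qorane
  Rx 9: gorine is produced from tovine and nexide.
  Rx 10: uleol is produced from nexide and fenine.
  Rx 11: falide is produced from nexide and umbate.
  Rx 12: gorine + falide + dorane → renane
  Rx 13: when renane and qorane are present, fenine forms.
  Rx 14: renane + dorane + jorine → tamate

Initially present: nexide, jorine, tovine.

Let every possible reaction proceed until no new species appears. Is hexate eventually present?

Yes

tovine and nexide present → gorine forms (Rx 9).
nexide and tovine present → umbate forms (Rx 7).
nexide and umbate present → falide forms (Rx 11).
umbate and falide present → joride forms (Rx 1).
nexide, tovine, and falide present → dorane forms (Rx 5).
gorine, falide, and dorane present → renane forms (Rx 12).
renane and joride present → moride forms (Rx 6).
gorine, moride, and renane present → hexate forms (Rx 3).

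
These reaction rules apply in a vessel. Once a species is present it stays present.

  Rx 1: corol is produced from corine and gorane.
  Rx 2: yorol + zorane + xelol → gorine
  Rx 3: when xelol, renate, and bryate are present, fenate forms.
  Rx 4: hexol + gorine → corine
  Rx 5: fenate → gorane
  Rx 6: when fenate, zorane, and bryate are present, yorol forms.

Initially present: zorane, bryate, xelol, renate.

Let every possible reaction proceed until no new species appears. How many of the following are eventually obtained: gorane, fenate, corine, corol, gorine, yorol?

4

xelol, renate, and bryate present → fenate forms (Rx 3).
fenate present → gorane forms (Rx 5).
fenate, zorane, and bryate present → yorol forms (Rx 6).
yorol, zorane, and xelol present → gorine forms (Rx 2).
gorane: reached.
fenate: reached.
corine would need hexol and gorine (Rx 4), but hexol never forms.
corol would need corine and gorane (Rx 1), but corine never forms.
gorine: reached.
yorol: reached.
Reached: gorane, fenate, gorine, and yorol — 4 of the 6.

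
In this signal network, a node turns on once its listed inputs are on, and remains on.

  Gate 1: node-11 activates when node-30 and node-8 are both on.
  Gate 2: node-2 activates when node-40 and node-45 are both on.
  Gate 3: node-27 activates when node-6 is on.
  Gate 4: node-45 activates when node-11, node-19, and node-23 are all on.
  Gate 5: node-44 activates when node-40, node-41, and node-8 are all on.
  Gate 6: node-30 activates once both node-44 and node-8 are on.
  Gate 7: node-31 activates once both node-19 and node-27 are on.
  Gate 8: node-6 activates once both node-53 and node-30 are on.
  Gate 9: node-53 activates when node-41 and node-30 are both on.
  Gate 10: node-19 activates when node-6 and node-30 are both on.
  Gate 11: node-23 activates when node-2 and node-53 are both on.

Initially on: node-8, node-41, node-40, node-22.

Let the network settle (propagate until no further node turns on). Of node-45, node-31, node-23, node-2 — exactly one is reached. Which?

node-31

node-40, node-41, and node-8 are on, so node-44 activates (Gate 5).
Gate 6: node-44 and node-8 on → node-30 on.
node-41 and node-30 are on, so node-53 activates (Gate 9).
Gate 8: node-53 and node-30 on → node-6 on.
node-6 is on, so node-27 activates (Gate 3).
Gate 10: node-6 and node-30 on → node-19 on.
Gate 7: node-19 and node-27 on → node-31 on.
node-23 would need node-2 and node-53 (Gate 11), but node-2 never turns on. node-2 would need node-40 and node-45 (Gate 2), but node-45 never turns on. node-45 would need node-11, node-19, and node-23 (Gate 4), but node-23 never turns on.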